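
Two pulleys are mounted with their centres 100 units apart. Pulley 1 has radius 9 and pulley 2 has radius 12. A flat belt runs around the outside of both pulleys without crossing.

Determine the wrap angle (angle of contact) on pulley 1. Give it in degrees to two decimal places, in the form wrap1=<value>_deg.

wrap1=176.56_deg

open belt: β = asin((r2−r1)/C) = asin(3/100) = 1.7191°
wrap1 = π − 2β = 176.5617°
wrap2 = π + 2β = 183.4383°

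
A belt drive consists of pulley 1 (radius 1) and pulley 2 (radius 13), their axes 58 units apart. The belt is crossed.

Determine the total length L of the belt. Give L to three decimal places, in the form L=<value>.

L=163.378

crossed belt: β = asin((r1+r2)/C) = asin(14/58) = 13.9680°
wrap1 = wrap2 = π + 2β = 207.9359°
tangent length = C·cosβ = 56.2850
L = (r1+r2)·wrap + 2·C·cosβ = 14·3.6292 + 2·56.2850 = 163.3783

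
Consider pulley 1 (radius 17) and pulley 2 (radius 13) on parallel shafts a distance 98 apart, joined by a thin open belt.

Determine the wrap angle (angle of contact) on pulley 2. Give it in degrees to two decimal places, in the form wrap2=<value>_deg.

open belt: β = asin((r2−r1)/C) = asin(-4/98) = -2.3393°
wrap1 = π − 2β = 184.6785°
wrap2 = π + 2β = 175.3215°

wrap2=175.32_deg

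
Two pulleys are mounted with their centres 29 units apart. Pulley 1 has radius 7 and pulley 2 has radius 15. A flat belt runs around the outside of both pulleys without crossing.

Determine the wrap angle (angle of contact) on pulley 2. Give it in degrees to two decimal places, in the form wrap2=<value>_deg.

open belt: β = asin((r2−r1)/C) = asin(8/29) = 16.0134°
wrap1 = π − 2β = 147.9732°
wrap2 = π + 2β = 212.0268°

wrap2=212.03_deg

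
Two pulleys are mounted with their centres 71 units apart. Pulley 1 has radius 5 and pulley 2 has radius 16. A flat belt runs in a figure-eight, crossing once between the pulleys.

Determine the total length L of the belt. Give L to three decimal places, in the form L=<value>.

L=214.231

crossed belt: β = asin((r1+r2)/C) = asin(21/71) = 17.2040°
wrap1 = wrap2 = π + 2β = 214.4080°
tangent length = C·cosβ = 67.8233
L = (r1+r2)·wrap + 2·C·cosβ = 21·3.7421 + 2·67.8233 = 214.2312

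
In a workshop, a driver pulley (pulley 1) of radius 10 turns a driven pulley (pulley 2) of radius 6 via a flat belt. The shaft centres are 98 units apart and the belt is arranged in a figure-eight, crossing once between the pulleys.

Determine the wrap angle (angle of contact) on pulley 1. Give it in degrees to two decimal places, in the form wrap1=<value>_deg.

crossed belt: β = asin((r1+r2)/C) = asin(16/98) = 9.3965°
wrap1 = wrap2 = π + 2β = 198.7930°

wrap1=198.79_deg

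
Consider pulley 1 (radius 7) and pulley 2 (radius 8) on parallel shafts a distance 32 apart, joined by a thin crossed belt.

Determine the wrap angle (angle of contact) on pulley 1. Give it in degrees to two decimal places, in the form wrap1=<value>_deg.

wrap1=235.91_deg

crossed belt: β = asin((r1+r2)/C) = asin(15/32) = 27.9532°
wrap1 = wrap2 = π + 2β = 235.9064°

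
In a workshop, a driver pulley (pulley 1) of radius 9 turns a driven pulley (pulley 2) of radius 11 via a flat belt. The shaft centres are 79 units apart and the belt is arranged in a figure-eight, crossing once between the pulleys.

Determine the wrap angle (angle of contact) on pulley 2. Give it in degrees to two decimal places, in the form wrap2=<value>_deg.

wrap2=209.33_deg

crossed belt: β = asin((r1+r2)/C) = asin(20/79) = 14.6649°
wrap1 = wrap2 = π + 2β = 209.3297°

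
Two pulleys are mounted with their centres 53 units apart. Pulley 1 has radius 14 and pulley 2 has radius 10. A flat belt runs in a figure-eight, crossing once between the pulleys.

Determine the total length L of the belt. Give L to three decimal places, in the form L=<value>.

L=192.464

crossed belt: β = asin((r1+r2)/C) = asin(24/53) = 26.9254°
wrap1 = wrap2 = π + 2β = 233.8508°
tangent length = C·cosβ = 47.2546
L = (r1+r2)·wrap + 2·C·cosβ = 24·4.0815 + 2·47.2546 = 192.4645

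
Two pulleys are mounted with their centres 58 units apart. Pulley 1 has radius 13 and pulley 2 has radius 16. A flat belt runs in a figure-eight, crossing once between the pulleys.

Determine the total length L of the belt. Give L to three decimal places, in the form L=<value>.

crossed belt: β = asin((r1+r2)/C) = asin(29/58) = 30.0000°
wrap1 = wrap2 = π + 2β = 240.0000°
tangent length = C·cosβ = 50.2295
L = (r1+r2)·wrap + 2·C·cosβ = 29·4.1888 + 2·50.2295 = 221.9339

L=221.934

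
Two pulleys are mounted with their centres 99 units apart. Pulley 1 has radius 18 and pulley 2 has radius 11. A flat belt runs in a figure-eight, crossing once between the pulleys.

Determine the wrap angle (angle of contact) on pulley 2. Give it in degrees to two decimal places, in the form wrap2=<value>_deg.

crossed belt: β = asin((r1+r2)/C) = asin(29/99) = 17.0334°
wrap1 = wrap2 = π + 2β = 214.0668°

wrap2=214.07_deg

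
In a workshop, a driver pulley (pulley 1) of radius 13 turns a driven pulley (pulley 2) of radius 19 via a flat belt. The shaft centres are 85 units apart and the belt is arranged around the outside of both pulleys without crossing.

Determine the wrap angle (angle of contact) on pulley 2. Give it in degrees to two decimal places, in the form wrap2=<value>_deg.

open belt: β = asin((r2−r1)/C) = asin(6/85) = 4.0478°
wrap1 = π − 2β = 171.9045°
wrap2 = π + 2β = 188.0955°

wrap2=188.10_deg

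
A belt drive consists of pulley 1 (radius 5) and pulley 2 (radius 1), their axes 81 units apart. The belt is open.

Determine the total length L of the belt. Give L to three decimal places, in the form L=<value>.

open belt: β = asin((r2−r1)/C) = asin(-4/81) = -2.8306°
wrap1 = π − 2β = 185.6611°
wrap2 = π + 2β = 174.3389°
tangent length = C·cosβ = 80.9012
L = r1·wrap1 + r2·wrap2 + 2·C·cosβ = 5·3.2404 + 1·3.0428 + 2·80.9012 = 181.0471

L=181.047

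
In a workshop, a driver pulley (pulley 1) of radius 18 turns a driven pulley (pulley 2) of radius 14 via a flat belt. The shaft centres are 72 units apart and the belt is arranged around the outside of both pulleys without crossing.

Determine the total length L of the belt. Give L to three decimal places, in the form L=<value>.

open belt: β = asin((r2−r1)/C) = asin(-4/72) = -3.1847°
wrap1 = π − 2β = 186.3695°
wrap2 = π + 2β = 173.6305°
tangent length = C·cosβ = 71.8888
L = r1·wrap1 + r2·wrap2 + 2·C·cosβ = 18·3.2528 + 14·3.0304 + 2·71.8888 = 244.7532

L=244.753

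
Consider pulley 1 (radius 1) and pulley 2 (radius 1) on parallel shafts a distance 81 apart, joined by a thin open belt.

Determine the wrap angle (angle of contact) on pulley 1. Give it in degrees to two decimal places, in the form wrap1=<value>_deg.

wrap1=180.00_deg

open belt: β = asin((r2−r1)/C) = asin(0/81) = 0.0000°
wrap1 = π − 2β = 180.0000°
wrap2 = π + 2β = 180.0000°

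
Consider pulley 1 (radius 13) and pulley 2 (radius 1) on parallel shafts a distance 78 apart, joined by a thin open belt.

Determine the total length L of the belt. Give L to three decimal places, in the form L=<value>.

L=201.832

open belt: β = asin((r2−r1)/C) = asin(-12/78) = -8.8499°
wrap1 = π − 2β = 197.6998°
wrap2 = π + 2β = 162.3002°
tangent length = C·cosβ = 77.0714
L = r1·wrap1 + r2·wrap2 + 2·C·cosβ = 13·3.4505 + 1·2.8327 + 2·77.0714 = 201.8321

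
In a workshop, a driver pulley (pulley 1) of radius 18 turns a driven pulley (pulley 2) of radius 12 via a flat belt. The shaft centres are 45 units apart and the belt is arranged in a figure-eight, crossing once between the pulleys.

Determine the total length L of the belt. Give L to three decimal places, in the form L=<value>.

L=205.113

crossed belt: β = asin((r1+r2)/C) = asin(30/45) = 41.8103°
wrap1 = wrap2 = π + 2β = 263.6206°
tangent length = C·cosβ = 33.5410
L = (r1+r2)·wrap + 2·C·cosβ = 30·4.6010 + 2·33.5410 = 205.1135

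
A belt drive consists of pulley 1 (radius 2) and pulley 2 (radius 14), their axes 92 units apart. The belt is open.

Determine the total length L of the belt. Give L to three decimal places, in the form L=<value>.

open belt: β = asin((r2−r1)/C) = asin(12/92) = 7.4947°
wrap1 = π − 2β = 165.0106°
wrap2 = π + 2β = 194.9894°
tangent length = C·cosβ = 91.2140
L = r1·wrap1 + r2·wrap2 + 2·C·cosβ = 2·2.8800 + 14·3.4032 + 2·91.2140 = 235.8329

L=235.833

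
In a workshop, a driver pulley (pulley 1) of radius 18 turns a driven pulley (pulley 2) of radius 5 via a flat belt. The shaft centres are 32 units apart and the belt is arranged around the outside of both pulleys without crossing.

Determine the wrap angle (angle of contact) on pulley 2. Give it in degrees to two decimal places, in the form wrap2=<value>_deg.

wrap2=132.06_deg

open belt: β = asin((r2−r1)/C) = asin(-13/32) = -23.9695°
wrap1 = π − 2β = 227.9390°
wrap2 = π + 2β = 132.0610°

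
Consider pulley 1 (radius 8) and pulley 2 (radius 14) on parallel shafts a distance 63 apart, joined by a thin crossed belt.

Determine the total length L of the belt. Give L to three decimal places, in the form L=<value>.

crossed belt: β = asin((r1+r2)/C) = asin(22/63) = 20.4388°
wrap1 = wrap2 = π + 2β = 220.8776°
tangent length = C·cosβ = 59.0339
L = (r1+r2)·wrap + 2·C·cosβ = 22·3.8550 + 2·59.0339 = 202.8787

L=202.879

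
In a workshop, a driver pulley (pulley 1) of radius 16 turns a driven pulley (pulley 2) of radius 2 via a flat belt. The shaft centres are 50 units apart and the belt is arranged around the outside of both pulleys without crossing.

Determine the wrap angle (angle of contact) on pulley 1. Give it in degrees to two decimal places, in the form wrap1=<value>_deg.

wrap1=212.52_deg

open belt: β = asin((r2−r1)/C) = asin(-14/50) = -16.2602°
wrap1 = π − 2β = 212.5204°
wrap2 = π + 2β = 147.4796°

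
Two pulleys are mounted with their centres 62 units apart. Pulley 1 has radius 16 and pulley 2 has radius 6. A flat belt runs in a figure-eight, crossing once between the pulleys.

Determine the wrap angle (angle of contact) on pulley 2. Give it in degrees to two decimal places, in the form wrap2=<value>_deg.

crossed belt: β = asin((r1+r2)/C) = asin(22/62) = 20.7836°
wrap1 = wrap2 = π + 2β = 221.5671°

wrap2=221.57_deg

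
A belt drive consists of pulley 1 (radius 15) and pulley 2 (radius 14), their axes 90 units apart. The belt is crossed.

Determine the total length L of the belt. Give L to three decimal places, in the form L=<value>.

crossed belt: β = asin((r1+r2)/C) = asin(29/90) = 18.7974°
wrap1 = wrap2 = π + 2β = 217.5947°
tangent length = C·cosβ = 85.1998
L = (r1+r2)·wrap + 2·C·cosβ = 29·3.7977 + 2·85.1998 = 280.5341

L=280.534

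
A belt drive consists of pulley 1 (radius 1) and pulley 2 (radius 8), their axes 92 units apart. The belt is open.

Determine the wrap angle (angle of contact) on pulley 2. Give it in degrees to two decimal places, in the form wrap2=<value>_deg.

open belt: β = asin((r2−r1)/C) = asin(7/92) = 4.3637°
wrap1 = π − 2β = 171.2726°
wrap2 = π + 2β = 188.7274°

wrap2=188.73_deg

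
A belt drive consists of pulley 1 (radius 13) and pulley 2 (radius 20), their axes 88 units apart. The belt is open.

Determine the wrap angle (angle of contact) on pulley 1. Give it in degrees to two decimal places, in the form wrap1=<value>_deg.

open belt: β = asin((r2−r1)/C) = asin(7/88) = 4.5624°
wrap1 = π − 2β = 170.8751°
wrap2 = π + 2β = 189.1249°

wrap1=170.88_deg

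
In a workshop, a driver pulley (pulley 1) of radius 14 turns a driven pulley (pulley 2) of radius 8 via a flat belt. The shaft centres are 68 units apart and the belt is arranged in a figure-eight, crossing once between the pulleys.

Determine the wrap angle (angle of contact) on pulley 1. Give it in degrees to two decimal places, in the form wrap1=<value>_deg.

crossed belt: β = asin((r1+r2)/C) = asin(22/68) = 18.8765°
wrap1 = wrap2 = π + 2β = 217.7530°

wrap1=217.75_deg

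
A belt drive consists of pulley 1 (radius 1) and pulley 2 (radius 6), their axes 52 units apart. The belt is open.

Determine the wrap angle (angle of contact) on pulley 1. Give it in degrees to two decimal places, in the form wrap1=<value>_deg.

wrap1=168.96_deg

open belt: β = asin((r2−r1)/C) = asin(5/52) = 5.5177°
wrap1 = π − 2β = 168.9645°
wrap2 = π + 2β = 191.0355°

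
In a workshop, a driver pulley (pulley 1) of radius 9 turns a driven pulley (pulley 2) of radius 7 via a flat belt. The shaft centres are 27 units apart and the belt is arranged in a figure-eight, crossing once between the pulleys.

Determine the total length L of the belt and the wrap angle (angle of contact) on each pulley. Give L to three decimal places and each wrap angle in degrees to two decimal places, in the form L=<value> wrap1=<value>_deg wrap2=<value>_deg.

crossed belt: β = asin((r1+r2)/C) = asin(16/27) = 36.3412°
wrap1 = wrap2 = π + 2β = 252.6824°
tangent length = C·cosβ = 21.7486
L = (r1+r2)·wrap + 2·C·cosβ = 16·4.4101 + 2·21.7486 = 114.0594

L=114.059 wrap1=252.68_deg wrap2=252.68_deg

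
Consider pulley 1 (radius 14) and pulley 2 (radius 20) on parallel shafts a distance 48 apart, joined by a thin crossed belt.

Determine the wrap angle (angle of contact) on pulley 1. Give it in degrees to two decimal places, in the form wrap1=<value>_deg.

crossed belt: β = asin((r1+r2)/C) = asin(34/48) = 45.0995°
wrap1 = wrap2 = π + 2β = 270.1989°

wrap1=270.20_deg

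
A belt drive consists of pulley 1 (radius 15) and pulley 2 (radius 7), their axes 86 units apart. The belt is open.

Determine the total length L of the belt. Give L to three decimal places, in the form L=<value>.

open belt: β = asin((r2−r1)/C) = asin(-8/86) = -5.3376°
wrap1 = π − 2β = 190.6751°
wrap2 = π + 2β = 169.3249°
tangent length = C·cosβ = 85.6271
L = r1·wrap1 + r2·wrap2 + 2·C·cosβ = 15·3.3279 + 7·2.9553 + 2·85.6271 = 241.8598

L=241.860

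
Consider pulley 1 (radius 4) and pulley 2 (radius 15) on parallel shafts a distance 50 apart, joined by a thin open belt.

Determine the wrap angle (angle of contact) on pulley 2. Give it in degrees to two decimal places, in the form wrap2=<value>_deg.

open belt: β = asin((r2−r1)/C) = asin(11/50) = 12.7090°
wrap1 = π − 2β = 154.5819°
wrap2 = π + 2β = 205.4181°

wrap2=205.42_deg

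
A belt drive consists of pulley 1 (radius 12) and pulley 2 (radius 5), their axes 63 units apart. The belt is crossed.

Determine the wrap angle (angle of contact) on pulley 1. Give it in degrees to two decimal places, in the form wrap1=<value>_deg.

crossed belt: β = asin((r1+r2)/C) = asin(17/63) = 15.6548°
wrap1 = wrap2 = π + 2β = 211.3096°

wrap1=211.31_deg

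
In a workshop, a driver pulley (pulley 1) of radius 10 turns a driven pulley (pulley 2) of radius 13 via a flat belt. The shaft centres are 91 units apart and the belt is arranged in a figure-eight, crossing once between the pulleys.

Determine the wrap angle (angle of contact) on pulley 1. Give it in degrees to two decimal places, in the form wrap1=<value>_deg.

wrap1=209.28_deg

crossed belt: β = asin((r1+r2)/C) = asin(23/91) = 14.6401°
wrap1 = wrap2 = π + 2β = 209.2803°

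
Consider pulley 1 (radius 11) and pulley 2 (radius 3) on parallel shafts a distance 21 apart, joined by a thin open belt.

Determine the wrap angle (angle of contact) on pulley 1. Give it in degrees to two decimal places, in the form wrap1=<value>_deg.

wrap1=224.79_deg

open belt: β = asin((r2−r1)/C) = asin(-8/21) = -22.3927°
wrap1 = π − 2β = 224.7854°
wrap2 = π + 2β = 135.2146°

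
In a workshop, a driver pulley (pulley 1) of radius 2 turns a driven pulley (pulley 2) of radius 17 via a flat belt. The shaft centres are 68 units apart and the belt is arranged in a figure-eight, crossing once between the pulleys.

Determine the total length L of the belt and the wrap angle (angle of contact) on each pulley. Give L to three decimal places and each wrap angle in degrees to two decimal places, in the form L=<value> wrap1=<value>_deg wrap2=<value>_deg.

L=201.034 wrap1=212.45_deg wrap2=212.45_deg

crossed belt: β = asin((r1+r2)/C) = asin(19/68) = 16.2251°
wrap1 = wrap2 = π + 2β = 212.4502°
tangent length = C·cosβ = 65.2917
L = (r1+r2)·wrap + 2·C·cosβ = 19·3.7080 + 2·65.2917 = 201.0345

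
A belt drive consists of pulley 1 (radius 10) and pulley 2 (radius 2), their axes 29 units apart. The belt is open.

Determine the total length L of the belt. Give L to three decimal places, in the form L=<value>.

open belt: β = asin((r2−r1)/C) = asin(-8/29) = -16.0134°
wrap1 = π − 2β = 212.0268°
wrap2 = π + 2β = 147.9732°
tangent length = C·cosβ = 27.8747
L = r1·wrap1 + r2·wrap2 + 2·C·cosβ = 10·3.7006 + 2·2.5826 + 2·27.8747 = 97.9203

L=97.920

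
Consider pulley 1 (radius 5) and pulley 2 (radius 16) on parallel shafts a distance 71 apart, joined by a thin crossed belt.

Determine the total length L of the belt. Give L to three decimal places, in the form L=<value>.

crossed belt: β = asin((r1+r2)/C) = asin(21/71) = 17.2040°
wrap1 = wrap2 = π + 2β = 214.4080°
tangent length = C·cosβ = 67.8233
L = (r1+r2)·wrap + 2·C·cosβ = 21·3.7421 + 2·67.8233 = 214.2312

L=214.231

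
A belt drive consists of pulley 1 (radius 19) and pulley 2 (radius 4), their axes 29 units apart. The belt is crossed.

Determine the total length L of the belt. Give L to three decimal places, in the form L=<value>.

L=149.714

crossed belt: β = asin((r1+r2)/C) = asin(23/29) = 52.4765°
wrap1 = wrap2 = π + 2β = 284.9530°
tangent length = C·cosβ = 17.6635
L = (r1+r2)·wrap + 2·C·cosβ = 23·4.9734 + 2·17.6635 = 149.7145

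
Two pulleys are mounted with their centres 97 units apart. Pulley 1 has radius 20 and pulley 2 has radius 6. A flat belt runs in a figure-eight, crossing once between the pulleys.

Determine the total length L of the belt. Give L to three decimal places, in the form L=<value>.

L=282.693

crossed belt: β = asin((r1+r2)/C) = asin(26/97) = 15.5477°
wrap1 = wrap2 = π + 2β = 211.0955°
tangent length = C·cosβ = 93.4505
L = (r1+r2)·wrap + 2·C·cosβ = 26·3.6843 + 2·93.4505 = 282.6931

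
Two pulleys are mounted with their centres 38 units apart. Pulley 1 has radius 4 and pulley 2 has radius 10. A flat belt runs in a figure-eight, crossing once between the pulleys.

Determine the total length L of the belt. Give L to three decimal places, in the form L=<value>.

L=125.201

crossed belt: β = asin((r1+r2)/C) = asin(14/38) = 21.6183°
wrap1 = wrap2 = π + 2β = 223.2365°
tangent length = C·cosβ = 35.3270
L = (r1+r2)·wrap + 2·C·cosβ = 14·3.8962 + 2·35.3270 = 125.2011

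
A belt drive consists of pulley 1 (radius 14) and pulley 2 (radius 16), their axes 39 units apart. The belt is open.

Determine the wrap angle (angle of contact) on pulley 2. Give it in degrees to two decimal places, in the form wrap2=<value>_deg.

wrap2=185.88_deg

open belt: β = asin((r2−r1)/C) = asin(2/39) = 2.9395°
wrap1 = π − 2β = 174.1209°
wrap2 = π + 2β = 185.8791°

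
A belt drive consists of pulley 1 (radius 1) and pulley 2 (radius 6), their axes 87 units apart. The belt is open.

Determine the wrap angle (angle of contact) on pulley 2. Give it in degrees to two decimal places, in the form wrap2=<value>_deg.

wrap2=186.59_deg

open belt: β = asin((r2−r1)/C) = asin(5/87) = 3.2947°
wrap1 = π − 2β = 173.4106°
wrap2 = π + 2β = 186.5894°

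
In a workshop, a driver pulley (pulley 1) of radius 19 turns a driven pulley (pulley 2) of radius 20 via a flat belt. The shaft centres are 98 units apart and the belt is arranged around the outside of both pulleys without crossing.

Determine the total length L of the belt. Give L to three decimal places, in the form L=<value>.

L=318.532

open belt: β = asin((r2−r1)/C) = asin(1/98) = 0.5847°
wrap1 = π − 2β = 178.8307°
wrap2 = π + 2β = 181.1693°
tangent length = C·cosβ = 97.9949
L = r1·wrap1 + r2·wrap2 + 2·C·cosβ = 19·3.1212 + 20·3.1620 + 2·97.9949 = 318.5323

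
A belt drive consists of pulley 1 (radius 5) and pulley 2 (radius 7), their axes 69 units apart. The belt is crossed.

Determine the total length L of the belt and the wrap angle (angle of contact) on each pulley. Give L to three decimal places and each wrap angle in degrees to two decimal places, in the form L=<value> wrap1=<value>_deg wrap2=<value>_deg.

crossed belt: β = asin((r1+r2)/C) = asin(12/69) = 10.0154°
wrap1 = wrap2 = π + 2β = 200.0308°
tangent length = C·cosβ = 67.9485
L = (r1+r2)·wrap + 2·C·cosβ = 12·3.4912 + 2·67.9485 = 177.7914

L=177.791 wrap1=200.03_deg wrap2=200.03_deg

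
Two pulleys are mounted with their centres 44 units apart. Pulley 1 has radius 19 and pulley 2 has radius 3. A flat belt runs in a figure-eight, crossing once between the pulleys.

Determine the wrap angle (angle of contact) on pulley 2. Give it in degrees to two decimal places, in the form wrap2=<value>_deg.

wrap2=240.00_deg

crossed belt: β = asin((r1+r2)/C) = asin(22/44) = 30.0000°
wrap1 = wrap2 = π + 2β = 240.0000°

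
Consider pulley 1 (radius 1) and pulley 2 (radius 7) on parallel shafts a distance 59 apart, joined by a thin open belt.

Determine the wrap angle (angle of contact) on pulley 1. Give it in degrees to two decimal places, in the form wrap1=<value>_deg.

open belt: β = asin((r2−r1)/C) = asin(6/59) = 5.8368°
wrap1 = π − 2β = 168.3264°
wrap2 = π + 2β = 191.6736°

wrap1=168.33_deg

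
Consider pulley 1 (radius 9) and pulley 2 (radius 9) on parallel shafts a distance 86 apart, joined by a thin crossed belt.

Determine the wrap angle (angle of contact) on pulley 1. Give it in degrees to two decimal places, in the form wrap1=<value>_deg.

wrap1=204.16_deg

crossed belt: β = asin((r1+r2)/C) = asin(18/86) = 12.0815°
wrap1 = wrap2 = π + 2β = 204.1629°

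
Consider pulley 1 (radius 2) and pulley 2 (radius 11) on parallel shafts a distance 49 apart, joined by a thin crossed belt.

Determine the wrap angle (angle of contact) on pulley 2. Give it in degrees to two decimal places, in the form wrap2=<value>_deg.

crossed belt: β = asin((r1+r2)/C) = asin(13/49) = 15.3851°
wrap1 = wrap2 = π + 2β = 210.7703°

wrap2=210.77_deg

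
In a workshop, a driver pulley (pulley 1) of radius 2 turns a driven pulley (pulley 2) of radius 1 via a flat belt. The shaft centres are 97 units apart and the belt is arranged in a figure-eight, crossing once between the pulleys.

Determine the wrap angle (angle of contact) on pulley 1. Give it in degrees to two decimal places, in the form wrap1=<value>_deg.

crossed belt: β = asin((r1+r2)/C) = asin(3/97) = 1.7723°
wrap1 = wrap2 = π + 2β = 183.5446°

wrap1=183.54_deg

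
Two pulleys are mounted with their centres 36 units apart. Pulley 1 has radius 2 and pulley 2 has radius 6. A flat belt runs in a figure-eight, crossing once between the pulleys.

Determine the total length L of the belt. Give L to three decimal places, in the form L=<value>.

L=98.918

crossed belt: β = asin((r1+r2)/C) = asin(8/36) = 12.8396°
wrap1 = wrap2 = π + 2β = 205.6792°
tangent length = C·cosβ = 35.0999
L = (r1+r2)·wrap + 2·C·cosβ = 8·3.5898 + 2·35.0999 = 98.9179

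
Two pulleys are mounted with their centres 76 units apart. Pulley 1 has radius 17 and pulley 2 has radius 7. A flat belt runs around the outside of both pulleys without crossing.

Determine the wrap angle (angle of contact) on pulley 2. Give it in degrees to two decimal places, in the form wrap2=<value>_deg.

open belt: β = asin((r2−r1)/C) = asin(-10/76) = -7.5608°
wrap1 = π − 2β = 195.1217°
wrap2 = π + 2β = 164.8783°

wrap2=164.88_deg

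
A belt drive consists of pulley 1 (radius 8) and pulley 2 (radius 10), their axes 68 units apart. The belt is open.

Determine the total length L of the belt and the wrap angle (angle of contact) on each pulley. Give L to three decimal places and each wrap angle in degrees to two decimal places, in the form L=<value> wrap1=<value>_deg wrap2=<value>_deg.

open belt: β = asin((r2−r1)/C) = asin(2/68) = 1.6854°
wrap1 = π − 2β = 176.6292°
wrap2 = π + 2β = 183.3708°
tangent length = C·cosβ = 67.9706
L = r1·wrap1 + r2·wrap2 + 2·C·cosβ = 8·3.0828 + 10·3.2004 + 2·67.9706 = 192.6075

L=192.607 wrap1=176.63_deg wrap2=183.37_deg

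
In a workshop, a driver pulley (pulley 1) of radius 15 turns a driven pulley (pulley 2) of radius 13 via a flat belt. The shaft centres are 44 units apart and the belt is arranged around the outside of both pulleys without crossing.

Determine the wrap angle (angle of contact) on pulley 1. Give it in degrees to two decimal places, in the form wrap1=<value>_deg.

open belt: β = asin((r2−r1)/C) = asin(-2/44) = -2.6053°
wrap1 = π − 2β = 185.2105°
wrap2 = π + 2β = 174.7895°

wrap1=185.21_deg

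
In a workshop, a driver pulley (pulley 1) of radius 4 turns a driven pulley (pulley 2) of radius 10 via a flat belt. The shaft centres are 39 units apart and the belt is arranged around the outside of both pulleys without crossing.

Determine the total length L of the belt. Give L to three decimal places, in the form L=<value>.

open belt: β = asin((r2−r1)/C) = asin(6/39) = 8.8499°
wrap1 = π − 2β = 162.3002°
wrap2 = π + 2β = 197.6998°
tangent length = C·cosβ = 38.5357
L = r1·wrap1 + r2·wrap2 + 2·C·cosβ = 4·2.8327 + 10·3.4505 + 2·38.5357 = 122.9072

L=122.907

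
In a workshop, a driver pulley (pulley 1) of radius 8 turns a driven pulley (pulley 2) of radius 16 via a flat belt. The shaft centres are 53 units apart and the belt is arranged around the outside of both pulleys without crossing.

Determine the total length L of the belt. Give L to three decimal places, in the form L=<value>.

L=182.608

open belt: β = asin((r2−r1)/C) = asin(8/53) = 8.6816°
wrap1 = π − 2β = 162.6368°
wrap2 = π + 2β = 197.3632°
tangent length = C·cosβ = 52.3927
L = r1·wrap1 + r2·wrap2 + 2·C·cosβ = 8·2.8385 + 16·3.4446 + 2·52.3927 = 182.6081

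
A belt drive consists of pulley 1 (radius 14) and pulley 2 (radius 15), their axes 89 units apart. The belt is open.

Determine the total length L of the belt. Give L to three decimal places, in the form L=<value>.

open belt: β = asin((r2−r1)/C) = asin(1/89) = 0.6438°
wrap1 = π − 2β = 178.7124°
wrap2 = π + 2β = 181.2876°
tangent length = C·cosβ = 88.9944
L = r1·wrap1 + r2·wrap2 + 2·C·cosβ = 14·3.1191 + 15·3.1641 + 2·88.9944 = 269.1174

L=269.117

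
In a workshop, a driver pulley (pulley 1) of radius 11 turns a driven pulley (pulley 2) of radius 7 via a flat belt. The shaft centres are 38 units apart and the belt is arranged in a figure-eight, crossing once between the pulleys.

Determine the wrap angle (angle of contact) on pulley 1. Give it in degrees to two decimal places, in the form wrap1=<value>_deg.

crossed belt: β = asin((r1+r2)/C) = asin(18/38) = 28.2737°
wrap1 = wrap2 = π + 2β = 236.5474°

wrap1=236.55_deg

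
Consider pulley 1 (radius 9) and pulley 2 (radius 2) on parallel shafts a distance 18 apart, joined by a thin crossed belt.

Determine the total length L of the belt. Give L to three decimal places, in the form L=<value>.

L=77.517

crossed belt: β = asin((r1+r2)/C) = asin(11/18) = 37.6699°
wrap1 = wrap2 = π + 2β = 255.3398°
tangent length = C·cosβ = 14.2478
L = (r1+r2)·wrap + 2·C·cosβ = 11·4.4565 + 2·14.2478 = 77.5173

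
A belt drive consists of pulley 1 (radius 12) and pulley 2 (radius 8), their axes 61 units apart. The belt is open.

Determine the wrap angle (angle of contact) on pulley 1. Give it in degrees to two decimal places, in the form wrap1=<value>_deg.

wrap1=187.52_deg

open belt: β = asin((r2−r1)/C) = asin(-4/61) = -3.7598°
wrap1 = π − 2β = 187.5196°
wrap2 = π + 2β = 172.4804°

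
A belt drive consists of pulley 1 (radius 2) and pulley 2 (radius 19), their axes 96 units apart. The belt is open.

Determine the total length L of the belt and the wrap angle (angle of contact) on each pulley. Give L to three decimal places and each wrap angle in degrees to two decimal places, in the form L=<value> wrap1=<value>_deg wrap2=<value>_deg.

open belt: β = asin((r2−r1)/C) = asin(17/96) = 10.1999°
wrap1 = π − 2β = 159.6002°
wrap2 = π + 2β = 200.3998°
tangent length = C·cosβ = 94.4828
L = r1·wrap1 + r2·wrap2 + 2·C·cosβ = 2·2.7855 + 19·3.4976 + 2·94.4828 = 260.9918

L=260.992 wrap1=159.60_deg wrap2=200.40_deg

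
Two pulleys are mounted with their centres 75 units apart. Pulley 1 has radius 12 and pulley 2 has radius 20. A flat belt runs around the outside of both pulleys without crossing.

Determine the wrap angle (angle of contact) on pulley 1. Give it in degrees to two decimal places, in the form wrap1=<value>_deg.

open belt: β = asin((r2−r1)/C) = asin(8/75) = 6.1232°
wrap1 = π − 2β = 167.7536°
wrap2 = π + 2β = 192.2464°

wrap1=167.75_deg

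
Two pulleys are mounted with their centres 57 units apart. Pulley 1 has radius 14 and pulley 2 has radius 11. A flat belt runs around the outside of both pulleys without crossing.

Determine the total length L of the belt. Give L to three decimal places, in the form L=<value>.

L=192.698

open belt: β = asin((r2−r1)/C) = asin(-3/57) = -3.0170°
wrap1 = π − 2β = 186.0339°
wrap2 = π + 2β = 173.9661°
tangent length = C·cosβ = 56.9210
L = r1·wrap1 + r2·wrap2 + 2·C·cosβ = 14·3.2469 + 11·3.0363 + 2·56.9210 = 192.6977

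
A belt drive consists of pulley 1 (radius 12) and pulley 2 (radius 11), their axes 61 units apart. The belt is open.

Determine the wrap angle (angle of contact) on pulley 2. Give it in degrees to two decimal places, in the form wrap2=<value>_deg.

open belt: β = asin((r2−r1)/C) = asin(-1/61) = -0.9393°
wrap1 = π − 2β = 181.8786°
wrap2 = π + 2β = 178.1214°

wrap2=178.12_deg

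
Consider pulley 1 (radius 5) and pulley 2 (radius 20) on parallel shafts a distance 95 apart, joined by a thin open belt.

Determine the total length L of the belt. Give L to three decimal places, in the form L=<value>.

L=270.913

open belt: β = asin((r2−r1)/C) = asin(15/95) = 9.0847°
wrap1 = π − 2β = 161.8306°
wrap2 = π + 2β = 198.1694°
tangent length = C·cosβ = 93.8083
L = r1·wrap1 + r2·wrap2 + 2·C·cosβ = 5·2.8245 + 20·3.4587 + 2·93.8083 = 270.9132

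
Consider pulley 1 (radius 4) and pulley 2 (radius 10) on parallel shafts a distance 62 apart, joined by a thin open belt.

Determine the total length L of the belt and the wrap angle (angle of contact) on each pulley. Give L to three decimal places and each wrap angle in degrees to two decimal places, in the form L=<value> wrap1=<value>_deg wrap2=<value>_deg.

open belt: β = asin((r2−r1)/C) = asin(6/62) = 5.5534°
wrap1 = π − 2β = 168.8931°
wrap2 = π + 2β = 191.1069°
tangent length = C·cosβ = 61.7090
L = r1·wrap1 + r2·wrap2 + 2·C·cosβ = 4·2.9477 + 10·3.3354 + 2·61.7090 = 168.5634

L=168.563 wrap1=168.89_deg wrap2=191.11_deg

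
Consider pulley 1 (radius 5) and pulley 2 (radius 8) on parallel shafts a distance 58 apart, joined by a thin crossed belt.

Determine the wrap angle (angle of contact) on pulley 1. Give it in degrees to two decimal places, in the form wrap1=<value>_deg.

wrap1=205.90_deg

crossed belt: β = asin((r1+r2)/C) = asin(13/58) = 12.9522°
wrap1 = wrap2 = π + 2β = 205.9044°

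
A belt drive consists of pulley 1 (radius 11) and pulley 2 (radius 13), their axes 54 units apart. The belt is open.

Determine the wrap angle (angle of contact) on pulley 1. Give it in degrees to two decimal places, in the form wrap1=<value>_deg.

wrap1=175.75_deg

open belt: β = asin((r2−r1)/C) = asin(2/54) = 2.1226°
wrap1 = π − 2β = 175.7549°
wrap2 = π + 2β = 184.2451°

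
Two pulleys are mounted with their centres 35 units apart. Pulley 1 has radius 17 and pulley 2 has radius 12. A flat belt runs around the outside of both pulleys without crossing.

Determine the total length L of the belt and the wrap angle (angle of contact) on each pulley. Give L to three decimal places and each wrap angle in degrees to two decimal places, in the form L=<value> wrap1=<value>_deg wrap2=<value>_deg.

L=161.822 wrap1=196.43_deg wrap2=163.57_deg

open belt: β = asin((r2−r1)/C) = asin(-5/35) = -8.2132°
wrap1 = π − 2β = 196.4264°
wrap2 = π + 2β = 163.5736°
tangent length = C·cosβ = 34.6410
L = r1·wrap1 + r2·wrap2 + 2·C·cosβ = 17·3.4283 + 12·2.8549 + 2·34.6410 = 161.8217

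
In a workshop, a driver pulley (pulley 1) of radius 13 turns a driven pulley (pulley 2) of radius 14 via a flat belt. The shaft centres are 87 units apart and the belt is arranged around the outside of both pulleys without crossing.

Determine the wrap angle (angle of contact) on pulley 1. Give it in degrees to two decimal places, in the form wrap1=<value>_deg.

open belt: β = asin((r2−r1)/C) = asin(1/87) = 0.6586°
wrap1 = π − 2β = 178.6828°
wrap2 = π + 2β = 181.3172°

wrap1=178.68_deg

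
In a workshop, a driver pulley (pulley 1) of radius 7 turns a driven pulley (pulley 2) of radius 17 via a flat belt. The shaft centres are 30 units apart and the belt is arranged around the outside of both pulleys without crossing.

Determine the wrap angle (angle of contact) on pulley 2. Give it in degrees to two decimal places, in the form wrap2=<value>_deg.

wrap2=218.94_deg

open belt: β = asin((r2−r1)/C) = asin(10/30) = 19.4712°
wrap1 = π − 2β = 141.0576°
wrap2 = π + 2β = 218.9424°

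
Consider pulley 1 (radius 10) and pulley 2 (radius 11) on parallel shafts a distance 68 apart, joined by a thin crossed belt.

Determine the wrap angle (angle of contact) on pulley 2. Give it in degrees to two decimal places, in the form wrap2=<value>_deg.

crossed belt: β = asin((r1+r2)/C) = asin(21/68) = 17.9883°
wrap1 = wrap2 = π + 2β = 215.9767°

wrap2=215.98_deg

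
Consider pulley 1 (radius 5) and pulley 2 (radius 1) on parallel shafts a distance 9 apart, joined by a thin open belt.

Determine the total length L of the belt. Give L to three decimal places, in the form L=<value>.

L=38.659

open belt: β = asin((r2−r1)/C) = asin(-4/9) = -26.3878°
wrap1 = π − 2β = 232.7756°
wrap2 = π + 2β = 127.2244°
tangent length = C·cosβ = 8.0623
L = r1·wrap1 + r2·wrap2 + 2·C·cosβ = 5·4.0627 + 1·2.2205 + 2·8.0623 = 38.6585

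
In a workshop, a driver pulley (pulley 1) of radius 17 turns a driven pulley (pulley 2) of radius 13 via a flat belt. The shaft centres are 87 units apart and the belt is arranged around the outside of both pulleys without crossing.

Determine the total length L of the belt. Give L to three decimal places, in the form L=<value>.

open belt: β = asin((r2−r1)/C) = asin(-4/87) = -2.6352°
wrap1 = π − 2β = 185.2704°
wrap2 = π + 2β = 174.7296°
tangent length = C·cosβ = 86.9080
L = r1·wrap1 + r2·wrap2 + 2·C·cosβ = 17·3.2336 + 13·3.0496 + 2·86.9080 = 268.4317

L=268.432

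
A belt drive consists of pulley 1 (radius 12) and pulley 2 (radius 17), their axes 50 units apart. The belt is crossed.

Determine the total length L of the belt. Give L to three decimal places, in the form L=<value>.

L=208.454

crossed belt: β = asin((r1+r2)/C) = asin(29/50) = 35.4505°
wrap1 = wrap2 = π + 2β = 250.9011°
tangent length = C·cosβ = 40.7308
L = (r1+r2)·wrap + 2·C·cosβ = 29·4.3791 + 2·40.7308 = 208.4541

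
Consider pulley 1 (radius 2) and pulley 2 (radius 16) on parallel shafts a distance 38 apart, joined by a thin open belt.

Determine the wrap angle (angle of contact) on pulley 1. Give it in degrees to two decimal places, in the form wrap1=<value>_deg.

open belt: β = asin((r2−r1)/C) = asin(14/38) = 21.6183°
wrap1 = π − 2β = 136.7635°
wrap2 = π + 2β = 223.2365°

wrap1=136.76_deg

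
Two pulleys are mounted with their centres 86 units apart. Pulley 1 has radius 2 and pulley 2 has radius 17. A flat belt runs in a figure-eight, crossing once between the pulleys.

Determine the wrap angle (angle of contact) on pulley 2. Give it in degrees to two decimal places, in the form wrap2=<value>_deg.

wrap2=205.53_deg

crossed belt: β = asin((r1+r2)/C) = asin(19/86) = 12.7637°
wrap1 = wrap2 = π + 2β = 205.5274°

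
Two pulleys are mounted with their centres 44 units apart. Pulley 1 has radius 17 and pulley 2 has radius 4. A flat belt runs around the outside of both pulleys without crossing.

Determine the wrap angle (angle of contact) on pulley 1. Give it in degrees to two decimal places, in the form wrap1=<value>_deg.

wrap1=214.37_deg

open belt: β = asin((r2−r1)/C) = asin(-13/44) = -17.1848°
wrap1 = π − 2β = 214.3696°
wrap2 = π + 2β = 145.6304°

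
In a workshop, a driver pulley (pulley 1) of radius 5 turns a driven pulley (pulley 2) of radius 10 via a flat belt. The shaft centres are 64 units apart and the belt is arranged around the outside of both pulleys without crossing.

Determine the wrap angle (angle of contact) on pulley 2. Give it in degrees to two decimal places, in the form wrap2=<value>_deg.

wrap2=188.96_deg

open belt: β = asin((r2−r1)/C) = asin(5/64) = 4.4808°
wrap1 = π − 2β = 171.0384°
wrap2 = π + 2β = 188.9616°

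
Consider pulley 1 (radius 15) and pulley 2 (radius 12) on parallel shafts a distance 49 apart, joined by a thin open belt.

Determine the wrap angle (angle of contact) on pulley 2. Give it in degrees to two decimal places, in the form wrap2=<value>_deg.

open belt: β = asin((r2−r1)/C) = asin(-3/49) = -3.5101°
wrap1 = π − 2β = 187.0202°
wrap2 = π + 2β = 172.9798°

wrap2=172.98_deg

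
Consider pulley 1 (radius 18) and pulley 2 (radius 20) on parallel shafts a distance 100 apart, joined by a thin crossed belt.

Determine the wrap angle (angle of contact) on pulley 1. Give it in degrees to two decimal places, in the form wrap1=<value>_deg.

crossed belt: β = asin((r1+r2)/C) = asin(38/100) = 22.3337°
wrap1 = wrap2 = π + 2β = 224.6674°

wrap1=224.67_deg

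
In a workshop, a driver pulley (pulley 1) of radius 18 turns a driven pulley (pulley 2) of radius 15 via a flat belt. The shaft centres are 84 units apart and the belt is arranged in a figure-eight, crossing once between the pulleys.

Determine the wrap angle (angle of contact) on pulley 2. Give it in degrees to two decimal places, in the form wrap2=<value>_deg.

crossed belt: β = asin((r1+r2)/C) = asin(33/84) = 23.1324°
wrap1 = wrap2 = π + 2β = 226.2648°

wrap2=226.26_deg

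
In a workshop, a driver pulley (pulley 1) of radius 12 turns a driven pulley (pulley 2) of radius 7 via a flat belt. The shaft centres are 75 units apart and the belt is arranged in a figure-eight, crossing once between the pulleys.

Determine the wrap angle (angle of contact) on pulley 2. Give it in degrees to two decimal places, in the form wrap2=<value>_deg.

wrap2=209.35_deg

crossed belt: β = asin((r1+r2)/C) = asin(19/75) = 14.6748°
wrap1 = wrap2 = π + 2β = 209.3497°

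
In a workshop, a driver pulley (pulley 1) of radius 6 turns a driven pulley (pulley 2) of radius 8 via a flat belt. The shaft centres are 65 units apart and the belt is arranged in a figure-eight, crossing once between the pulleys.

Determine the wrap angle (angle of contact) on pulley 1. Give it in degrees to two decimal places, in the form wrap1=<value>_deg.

wrap1=204.88_deg

crossed belt: β = asin((r1+r2)/C) = asin(14/65) = 12.4381°
wrap1 = wrap2 = π + 2β = 204.8762°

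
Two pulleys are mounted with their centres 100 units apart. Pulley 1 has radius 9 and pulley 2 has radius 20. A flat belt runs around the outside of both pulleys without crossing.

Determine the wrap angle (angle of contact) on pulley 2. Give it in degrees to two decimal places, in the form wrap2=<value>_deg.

wrap2=192.63_deg

open belt: β = asin((r2−r1)/C) = asin(11/100) = 6.3153°
wrap1 = π − 2β = 167.3694°
wrap2 = π + 2β = 192.6306°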